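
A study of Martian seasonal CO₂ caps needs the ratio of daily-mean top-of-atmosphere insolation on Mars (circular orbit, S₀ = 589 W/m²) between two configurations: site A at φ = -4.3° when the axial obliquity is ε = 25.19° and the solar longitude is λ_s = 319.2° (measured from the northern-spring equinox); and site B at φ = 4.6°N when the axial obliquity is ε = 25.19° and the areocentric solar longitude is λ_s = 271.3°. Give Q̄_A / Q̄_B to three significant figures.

Q̄_A / Q̄_B ≈ 1.17

— Configuration A (φ=-4.3°):
Solar declination: sin δ = sin ε · sin λ_s = sin 25.19° × sin 319.2° = -0.27811, so δ = -16.147°.
cos H₀ = −tan(-4.3°) tan(-16.147°) = -0.0218, H₀ = 1.5926 rad.
Bracket: H₀ sin φ sin δ + cos φ cos δ sin H₀ = 1.5926×-0.07498×-0.27811 + 0.99719×0.96055×0.99976 = 0.033210 + 0.957621 = 0.990831.
Q̄ = (S₀/π) × [bracket] = (589/π) × 0.990831 = 185.77 W/m².
— Configuration B (φ=+4.6°):
sin δ = sin 25.19° × sin 271.3° = -0.42551, so δ = -25.183°.
cos H₀ = −tan(+4.6°) tan(-25.183°) = 0.0378, H₀ = 1.5330 rad.
Bracket: H₀ sin φ sin δ + cos φ cos δ sin H₀ = 1.5330×0.08020×-0.42551 + 0.99678×0.90495×0.99928 = -0.052315 + 0.901387 = 0.849072.
Q̄ = (S₀/π) × [bracket] = (589/π) × 0.849072 = 159.19 W/m².
Ratio Q̄_A / Q̄_B = 185.77 / 159.19 = 1.167.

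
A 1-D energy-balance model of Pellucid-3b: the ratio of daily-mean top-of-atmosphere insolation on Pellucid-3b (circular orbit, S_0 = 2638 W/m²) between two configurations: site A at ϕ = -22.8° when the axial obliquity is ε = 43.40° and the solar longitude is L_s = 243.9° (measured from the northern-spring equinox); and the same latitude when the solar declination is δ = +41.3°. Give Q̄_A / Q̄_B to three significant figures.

Q̄_A / Q̄_B ≈ 3.37

— Configuration A (ϕ=-22.8°):
Solar declination: sin δ = sin ε · sin L_s = sin 43.40° × sin 243.9° = -0.61702, so δ = -38.099°.
cos h₀ = −tan(-22.8°) tan(-38.099°) = -0.3296, h₀ = 1.9067 rad.
Bracket: h₀ sin ϕ sin δ + cos ϕ cos δ sin h₀ = 1.9067×-0.38752×-0.61702 + 0.92186×0.78694×0.94412 = 0.455906 + 0.684910 = 1.140816.
Q̄ = (S_0/π) × [bracket] = (2638/π) × 1.140816 = 957.94 W/m².
— Configuration B (ϕ=-22.8°):
cos h₀ = −tan(-22.8°) tan(+41.300°) = 0.3693, h₀ = 1.1925 rad.
Bracket: h₀ sin ϕ sin δ + cos ϕ cos δ sin h₀ = 1.1925×-0.38752×0.66000 + 0.92186×0.75126×0.92931 = -0.304998 + 0.643600 = 0.338602.
Q̄ = (S_0/π) × [bracket] = (2638/π) × 0.338602 = 284.32 W/m².
Ratio Q̄_A / Q̄_B = 957.94 / 284.32 = 3.369.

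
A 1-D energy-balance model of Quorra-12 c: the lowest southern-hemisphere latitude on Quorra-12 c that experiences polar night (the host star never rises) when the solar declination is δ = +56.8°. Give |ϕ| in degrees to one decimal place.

Polar night requires cos h₀ = −tan ϕ tan δ ≥ 1, i.e. tan ϕ tan δ ≤ −1.
The boundary is |tan ϕ| · |tan δ| = 1, so |ϕ| = 90° − |δ| = 90° − 56.8° = 33.2° in the southern hemisphere.

|ϕ| = 33.2°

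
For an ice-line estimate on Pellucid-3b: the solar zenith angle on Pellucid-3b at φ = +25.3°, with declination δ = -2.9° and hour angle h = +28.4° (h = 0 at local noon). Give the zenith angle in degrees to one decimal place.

cos θ_z = sin φ sin δ + cos φ cos δ cos h = -0.021621 + 0.794256 = 0.772635.
θ_z = arccos(0.772635) = 39.4°.

θ_z = 39.4°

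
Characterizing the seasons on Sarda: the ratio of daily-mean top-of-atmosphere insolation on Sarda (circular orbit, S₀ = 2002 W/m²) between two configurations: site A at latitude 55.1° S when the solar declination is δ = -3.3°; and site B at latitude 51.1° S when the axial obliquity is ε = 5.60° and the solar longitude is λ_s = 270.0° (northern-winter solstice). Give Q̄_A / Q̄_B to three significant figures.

— Configuration A (φ=-55.1°):
cos H₀ = −tan(-55.1°) tan(-3.300°) = -0.0827, H₀ = 1.6535 rad.
Bracket: H₀ sin φ sin δ + cos φ cos δ sin H₀ = 1.6535×-0.82015×-0.05756 + 0.57215×0.99834×0.99658 = 0.078058 + 0.569247 = 0.647305.
Q̄ = (S₀/π) × [bracket] = (2002/π) × 0.647305 = 412.50 W/m².
— Configuration B (φ=-51.1°):
Solar declination: sin δ = sin ε · sin λ_s = sin 5.60° × sin 270.0° = -0.09758, so δ = -5.600°.
cos H₀ = −tan(-51.1°) tan(-5.600°) = -0.1215, H₀ = 1.6926 rad.
Bracket: H₀ sin φ sin δ + cos φ cos δ sin H₀ = 1.6926×-0.77824×-0.09758 + 0.62796×0.99523×0.99259 = 0.128537 + 0.620334 = 0.748871.
Q̄ = (S₀/π) × [bracket] = (2002/π) × 0.748871 = 477.22 W/m².
Ratio Q̄_A / Q̄_B = 412.50 / 477.22 = 0.8644.

Q̄_A / Q̄_B ≈ 0.864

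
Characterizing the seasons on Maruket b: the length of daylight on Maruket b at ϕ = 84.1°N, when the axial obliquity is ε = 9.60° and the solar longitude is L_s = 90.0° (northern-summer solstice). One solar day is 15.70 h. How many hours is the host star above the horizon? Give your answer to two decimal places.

Solar declination: sin δ = sin ε · sin L_s = sin 9.60° × sin 90.0° = 0.16677, so δ = +9.600°.
Sunrise equation: cos h₀ = −tan ϕ · tan δ = -1.6367 ≤ −1, so the host star never sets (polar day) and h₀ = π.
Daylight = 2h₀/(2π) × 15.70 h = (3.1416/π) × 15.70 = 15.70 h.

15.70 h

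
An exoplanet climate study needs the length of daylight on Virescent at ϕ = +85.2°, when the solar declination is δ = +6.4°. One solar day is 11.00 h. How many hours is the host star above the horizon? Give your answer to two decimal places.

Sunrise equation: cos h₀ = −tan ϕ · tan δ = -1.3358 ≤ −1, so the host star never sets (polar day) and h₀ = π.
Daylight = 2h₀/(2π) × 11.00 h = (3.1416/π) × 11.00 = 11.00 h.

11.00 h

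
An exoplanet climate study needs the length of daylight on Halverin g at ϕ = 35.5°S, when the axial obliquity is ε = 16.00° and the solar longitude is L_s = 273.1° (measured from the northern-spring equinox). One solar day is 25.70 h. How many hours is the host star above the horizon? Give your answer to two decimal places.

Solar declination: sin δ = sin ε · sin L_s = sin 16.00° × sin 273.1° = -0.27523, so δ = -15.976°.
cos h₀ = −tan ϕ · tan δ = −tan(-35.5°) × tan(-15.976°) = -0.2042, so h₀ = 1.7765 rad = 101.78°.
Daylight = 2h₀/(2π) × 25.70 h = (1.7765/π) × 25.70 = 14.53 h.

14.53 h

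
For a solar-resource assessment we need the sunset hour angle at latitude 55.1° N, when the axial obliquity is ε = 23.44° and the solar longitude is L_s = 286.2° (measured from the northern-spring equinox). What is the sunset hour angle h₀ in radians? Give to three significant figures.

h₀ = 0.937 rad

Solar declination: sin δ = sin ε · sin L_s = sin 23.44° × sin 286.2° = -0.38199, so δ = -22.457°.
cos h₀ = −tan ϕ · tan δ = −tan(+55.1°) × tan(-22.457°) = 0.5925, so h₀ = 0.9366 rad = 53.66°.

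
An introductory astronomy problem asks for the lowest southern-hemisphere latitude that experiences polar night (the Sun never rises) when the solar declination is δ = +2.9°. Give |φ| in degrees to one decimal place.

|φ| = 87.1°

Polar night requires cos H₀ = −tan φ tan δ ≥ 1, i.e. tan φ tan δ ≤ −1.
The boundary is |tan φ| · |tan δ| = 1, so |φ| = 90° − |δ| = 90° − 2.9° = 87.1° in the southern hemisphere.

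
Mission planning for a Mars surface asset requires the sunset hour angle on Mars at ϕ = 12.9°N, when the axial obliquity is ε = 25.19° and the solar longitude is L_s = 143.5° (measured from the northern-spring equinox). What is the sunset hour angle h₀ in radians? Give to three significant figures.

Solar declination: sin δ = sin ε · sin L_s = sin 25.19° × sin 143.5° = 0.25317, so δ = +14.665°.
cos h₀ = −tan ϕ · tan δ = −tan(+12.9°) × tan(+14.665°) = -0.0599, so h₀ = 1.6308 rad = 93.44°.

h₀ = 1.63 rad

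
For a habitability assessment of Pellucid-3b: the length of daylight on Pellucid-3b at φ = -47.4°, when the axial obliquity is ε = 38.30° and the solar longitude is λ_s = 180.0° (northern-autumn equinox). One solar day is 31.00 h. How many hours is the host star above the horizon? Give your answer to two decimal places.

15.50 h

Solar declination: sin δ = sin ε · sin λ_s = sin 38.30° × sin 180.0° = 0.00000, so δ = +0.000°.
cos H₀ = −tan φ · tan δ = −tan(-47.4°) × tan(+0.000°) = 0.0000, so H₀ = 1.5708 rad = 90.00°.
Daylight = 2H₀/(2π) × 31.00 h = (1.5708/π) × 31.00 = 15.50 h.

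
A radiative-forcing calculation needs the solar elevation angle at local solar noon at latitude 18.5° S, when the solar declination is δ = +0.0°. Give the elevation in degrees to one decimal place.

At local noon the hour angle is zero, so the zenith angle equals |ϕ − δ| = |-18.5° − (+0.000°)| = 18.500°.
Elevation = 90° − 18.500° = 71.5°.

71.5°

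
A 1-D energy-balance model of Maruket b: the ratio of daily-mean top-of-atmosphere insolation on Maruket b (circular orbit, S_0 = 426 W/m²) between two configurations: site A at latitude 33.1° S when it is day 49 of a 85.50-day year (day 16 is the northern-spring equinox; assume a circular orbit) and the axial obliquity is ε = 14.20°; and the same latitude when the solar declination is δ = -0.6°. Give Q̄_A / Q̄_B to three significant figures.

Q̄_A / Q̄_B ≈ 0.819

— Configuration A (ϕ=-33.1°):
Solar longitude: L_s = 360° × (49 − 16)/85.50 = 138.947°.
sin δ = sin 14.20° × sin 138.947° = 0.16111, so δ = +9.271°.
cos h₀ = −tan(-33.1°) tan(+9.271°) = 0.1064, h₀ = 1.4642 rad.
Bracket: h₀ sin ϕ sin δ + cos ϕ cos δ sin h₀ = 1.4642×-0.54610×0.16111 + 0.83772×0.98694×0.99432 = -0.128823 + 0.822083 = 0.693260.
Q̄ = (S_0/π) × [bracket] = (426/π) × 0.693260 = 94.006 W/m².
— Configuration B (ϕ=-33.1°):
cos h₀ = −tan(-33.1°) tan(-0.600°) = -0.0068, h₀ = 1.5776 rad.
Bracket: h₀ sin ϕ sin δ + cos ϕ cos δ sin h₀ = 1.5776×-0.54610×-0.01047 + 0.83772×0.99995×0.99998 = 0.009020 + 0.837661 = 0.846681.
Q̄ = (S_0/π) × [bracket] = (426/π) × 0.846681 = 114.81 W/m².
Ratio Q̄_A / Q̄_B = 94.006 / 114.81 = 0.8188.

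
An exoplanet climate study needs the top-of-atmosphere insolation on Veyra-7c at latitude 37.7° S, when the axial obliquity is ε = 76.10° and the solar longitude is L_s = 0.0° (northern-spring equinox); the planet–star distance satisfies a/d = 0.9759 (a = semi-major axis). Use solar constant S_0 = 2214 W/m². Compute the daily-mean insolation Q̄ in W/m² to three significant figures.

Solar declination: sin δ = sin ε · sin L_s = sin 76.10° × sin 0.0° = 0.00000, so δ = +0.000°.
cos h₀ = −tan(-37.7°) tan(+0.000°) = 0.0000, h₀ = 1.5708 rad.
Bracket: h₀ sin ϕ sin δ + cos ϕ cos δ sin h₀ = 1.5708×-0.61153×0.00000 + 0.79122×1.00000×1.00000 = -0.000000 + 0.791220 = 0.791220.
Inverse-square distance factor (a/d)² = 0.9759² = 0.952381.
Q̄ = (S_0/π) × 0.952381 × [bracket] = (2214/π) × 0.952381 × 0.791220 = 531.1 W/m².

Q̄ ≈ 531 W/m²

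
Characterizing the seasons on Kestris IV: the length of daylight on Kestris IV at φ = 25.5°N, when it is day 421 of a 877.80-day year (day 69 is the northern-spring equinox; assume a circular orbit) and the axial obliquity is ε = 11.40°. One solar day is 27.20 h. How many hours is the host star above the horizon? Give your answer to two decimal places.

14.08 h

Solar longitude: λ_s = 360° × (421 − 69)/877.80 = 144.361°.
sin δ = sin 11.40° × sin 144.361° = 0.11517, so δ = +6.613°.
cos H₀ = −tan φ · tan δ = −tan(+25.5°) × tan(+6.613°) = -0.0553, so H₀ = 1.6261 rad = 93.17°.
Daylight = 2H₀/(2π) × 27.20 h = (1.6261/π) × 27.20 = 14.08 h.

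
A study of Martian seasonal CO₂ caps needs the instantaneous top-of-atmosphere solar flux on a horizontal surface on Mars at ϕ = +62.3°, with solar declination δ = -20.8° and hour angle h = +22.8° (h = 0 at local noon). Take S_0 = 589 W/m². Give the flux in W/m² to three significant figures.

50.8 W/m²

cos θ_z = sin ϕ sin δ + cos ϕ cos δ cos h = -0.314409 + 0.400592 = 0.086183.
Flux = S_0 · cos θ_z = 589 × 0.086183 = 50.76 W/m².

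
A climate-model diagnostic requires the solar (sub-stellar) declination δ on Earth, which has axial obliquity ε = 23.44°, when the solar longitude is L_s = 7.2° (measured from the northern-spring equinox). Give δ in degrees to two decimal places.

δ = +2.86°

sin δ = sin ε · sin L_s = sin 23.44° × sin 7.2° = 0.049856.
δ = arcsin(0.049856) = +2.86°.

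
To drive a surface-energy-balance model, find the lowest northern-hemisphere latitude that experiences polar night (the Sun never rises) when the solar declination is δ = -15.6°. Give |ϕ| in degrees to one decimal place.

|ϕ| = 74.4°

Polar night requires cos h₀ = −tan ϕ tan δ ≥ 1, i.e. tan ϕ tan δ ≤ −1.
The boundary is |tan ϕ| · |tan δ| = 1, so |ϕ| = 90° − |δ| = 90° − 15.6° = 74.4° in the northern hemisphere.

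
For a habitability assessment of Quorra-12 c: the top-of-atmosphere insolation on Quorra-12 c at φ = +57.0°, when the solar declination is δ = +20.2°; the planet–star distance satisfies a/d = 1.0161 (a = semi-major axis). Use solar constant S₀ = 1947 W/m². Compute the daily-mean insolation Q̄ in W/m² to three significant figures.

Q̄ ≈ 672 W/m²

cos H₀ = −tan(+57.0°) tan(+20.200°) = -0.5666, H₀ = 2.1731 rad.
Bracket: H₀ sin φ sin δ + cos φ cos δ sin H₀ = 2.1731×0.83867×0.34530 + 0.54464×0.93849×0.82402 = 0.629314 + 0.421189 = 1.050503.
Inverse-square distance factor (a/d)² = 1.0161² = 1.032459.
Q̄ = (S₀/π) × 1.032459 × [bracket] = (1947/π) × 1.032459 × 1.050503 = 672.2 W/m².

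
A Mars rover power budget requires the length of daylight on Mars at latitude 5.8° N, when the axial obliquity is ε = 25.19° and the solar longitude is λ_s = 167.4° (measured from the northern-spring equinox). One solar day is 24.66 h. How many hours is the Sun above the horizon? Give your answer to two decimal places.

12.40 h

Solar declination: sin δ = sin ε · sin λ_s = sin 25.19° × sin 167.4° = 0.09285, so δ = +5.327°.
cos H₀ = −tan φ · tan δ = −tan(+5.8°) × tan(+5.327°) = -0.0095, so H₀ = 1.5803 rad = 90.54°.
Daylight = 2H₀/(2π) × 24.66 h = (1.5803/π) × 24.66 = 12.40 h.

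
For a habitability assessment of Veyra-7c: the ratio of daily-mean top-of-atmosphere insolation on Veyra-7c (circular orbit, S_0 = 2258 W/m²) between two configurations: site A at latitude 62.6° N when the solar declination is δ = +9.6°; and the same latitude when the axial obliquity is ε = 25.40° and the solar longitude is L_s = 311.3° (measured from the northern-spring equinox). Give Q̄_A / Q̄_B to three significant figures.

Q̄_A / Q̄_B ≈ 8.45

— Configuration A (ϕ=+62.6°):
cos h₀ = −tan(+62.6°) tan(+9.600°) = -0.3263, h₀ = 1.9032 rad.
Bracket: h₀ sin ϕ sin δ + cos ϕ cos δ sin h₀ = 1.9032×0.88782×0.16677 + 0.46020×0.98600×0.94527 = 0.281791 + 0.428923 = 0.710714.
Q̄ = (S_0/π) × [bracket] = (2258/π) × 0.710714 = 510.82 W/m².
— Configuration B (ϕ=+62.6°):
Solar declination: sin δ = sin ε · sin L_s = sin 25.40° × sin 311.3° = -0.32224, so δ = -18.799°.
cos h₀ = −tan(+62.6°) tan(-18.799°) = 0.6567, h₀ = 0.8544 rad.
Bracket: h₀ sin ϕ sin δ + cos ϕ cos δ sin h₀ = 0.8544×0.88782×-0.32224 + 0.46020×0.94666×0.75415 = -0.244436 + 0.328548 = 0.084112.
Q̄ = (S_0/π) × [bracket] = (2258/π) × 0.084112 = 60.455 W/m².
Ratio Q̄_A / Q̄_B = 510.82 / 60.455 = 8.450.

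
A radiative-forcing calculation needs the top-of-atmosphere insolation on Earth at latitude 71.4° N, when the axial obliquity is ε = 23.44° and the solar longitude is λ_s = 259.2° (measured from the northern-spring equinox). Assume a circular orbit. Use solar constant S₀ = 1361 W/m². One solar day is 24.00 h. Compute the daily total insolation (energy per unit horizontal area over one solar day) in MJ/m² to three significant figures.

Solar declination: sin δ = sin ε · sin λ_s = sin 23.44° × sin 259.2° = -0.39074, so δ = -23.001°.
cos H₀ = −tan(+71.4°) tan(-23.001°) = 1.2613 ≥ 1 ⇒ polar night, H₀ = 0 and Q̄ = 0.
Daily total = Q̄ × 24.00 h × 3600 s/h = 0.00 MJ/m².

0.00 MJ/m²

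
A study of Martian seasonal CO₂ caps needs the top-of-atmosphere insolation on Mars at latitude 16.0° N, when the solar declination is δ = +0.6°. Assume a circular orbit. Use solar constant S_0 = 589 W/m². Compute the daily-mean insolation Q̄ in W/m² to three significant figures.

cos h₀ = −tan(+16.0°) tan(+0.600°) = -0.0030, h₀ = 1.5738 rad.
Bracket: h₀ sin ϕ sin δ + cos ϕ cos δ sin h₀ = 1.5738×0.27564×0.01047 + 0.96126×0.99995×1.00000 = 0.004542 + 0.961212 = 0.965754.
Q̄ = (S_0/π) × [bracket] = (589/π) × 0.965754 = 181.1 W/m².

Q̄ ≈ 181 W/m²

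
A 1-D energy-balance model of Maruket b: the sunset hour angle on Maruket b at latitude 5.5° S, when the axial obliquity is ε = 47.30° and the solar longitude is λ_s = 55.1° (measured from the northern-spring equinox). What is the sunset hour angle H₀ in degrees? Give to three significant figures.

Solar declination: sin δ = sin ε · sin λ_s = sin 47.30° × sin 55.1° = 0.60274, so δ = +37.067°.
cos H₀ = −tan φ · tan δ = −tan(-5.5°) × tan(+37.067°) = 0.0727, so H₀ = 1.4980 rad = 85.83°.

H₀ = 85.8°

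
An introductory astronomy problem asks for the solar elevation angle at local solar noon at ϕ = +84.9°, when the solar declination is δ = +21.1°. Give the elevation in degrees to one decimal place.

At local noon the hour angle is zero, so the zenith angle equals |ϕ − δ| = |+84.9° − (+21.100°)| = 63.800°.
Elevation = 90° − 63.800° = 26.2°.

26.2°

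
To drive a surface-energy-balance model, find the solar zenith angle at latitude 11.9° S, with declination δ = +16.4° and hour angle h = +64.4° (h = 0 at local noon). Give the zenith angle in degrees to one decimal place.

θ_z = 69.7°

cos θ_z = sin ϕ sin δ + cos ϕ cos δ cos h = -0.058220 + 0.405598 = 0.347378.
θ_z = arccos(0.347378) = 69.7°.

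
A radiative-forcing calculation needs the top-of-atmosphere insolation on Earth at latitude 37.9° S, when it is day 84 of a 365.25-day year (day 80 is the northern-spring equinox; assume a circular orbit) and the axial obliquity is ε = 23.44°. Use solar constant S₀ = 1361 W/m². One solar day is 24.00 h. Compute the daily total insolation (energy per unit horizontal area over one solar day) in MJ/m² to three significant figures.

Solar longitude: λ_s = 360° × (84 − 80)/365.25 = 3.943°.
sin δ = sin 23.44° × sin 3.943° = 0.02735, so δ = +1.567°.
cos H₀ = −tan(-37.9°) tan(+1.567°) = 0.0213, H₀ = 1.5495 rad.
Bracket: H₀ sin φ sin δ + cos φ cos δ sin H₀ = 1.5495×-0.61429×0.02735 + 0.78908×0.99963×0.99977 = -0.026033 + 0.788607 = 0.762574.
Q̄ = (S₀/π) × [bracket] = (1361/π) × 0.762574 = 330.36 W/m².
Daily total = Q̄ × 24.00 h × 3600 s/h = 330.36 × 24.00 × 3600 / 10⁶ = 28.54 MJ/m².

28.5 MJ/m²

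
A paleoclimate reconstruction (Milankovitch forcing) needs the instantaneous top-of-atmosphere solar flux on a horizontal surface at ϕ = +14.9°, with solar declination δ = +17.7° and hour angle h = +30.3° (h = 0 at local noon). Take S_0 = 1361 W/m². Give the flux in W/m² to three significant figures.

1.19e+03 W/m²

cos θ_z = sin ϕ sin δ + cos ϕ cos δ cos h = 0.078177 + 0.794867 = 0.873044.
Flux = S_0 · cos θ_z = 1361 × 0.873044 = 1188 W/m².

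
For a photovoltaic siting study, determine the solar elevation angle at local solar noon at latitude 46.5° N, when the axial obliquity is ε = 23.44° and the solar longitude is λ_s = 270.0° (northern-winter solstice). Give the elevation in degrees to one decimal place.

20.1°

Solar declination: sin δ = sin ε · sin λ_s = sin 23.44° × sin 270.0° = -0.39779, so δ = -23.440°.
At local noon the hour angle is zero, so the zenith angle equals |φ − δ| = |+46.5° − (-23.440°)| = 69.940°.
Elevation = 90° − 69.940° = 20.1°.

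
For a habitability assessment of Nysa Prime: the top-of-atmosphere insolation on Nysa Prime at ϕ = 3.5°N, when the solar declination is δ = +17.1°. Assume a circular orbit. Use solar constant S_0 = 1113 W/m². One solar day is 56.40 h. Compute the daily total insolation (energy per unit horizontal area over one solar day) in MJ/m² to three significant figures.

70.7 MJ/m²

cos h₀ = −tan(+3.5°) tan(+17.100°) = -0.0188, h₀ = 1.5896 rad.
Bracket: h₀ sin ϕ sin δ + cos ϕ cos δ sin h₀ = 1.5896×0.06105×0.29404 + 0.99813×0.95579×0.99982 = 0.028535 + 0.953831 = 0.982366.
Q̄ = (S_0/π) × [bracket] = (1113/π) × 0.982366 = 348.03 W/m².
Daily total = Q̄ × 56.40 h × 3600 s/h = 348.03 × 56.40 × 3600 / 10⁶ = 70.66 MJ/m².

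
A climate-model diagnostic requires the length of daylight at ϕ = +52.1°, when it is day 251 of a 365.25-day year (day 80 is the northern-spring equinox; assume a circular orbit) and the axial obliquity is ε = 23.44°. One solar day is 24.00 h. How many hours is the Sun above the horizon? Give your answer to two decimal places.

Solar longitude: L_s = 360° × (251 − 80)/365.25 = 168.542°.
sin δ = sin 23.44° × sin 168.542° = 0.07902, so δ = +4.532°.
cos h₀ = −tan ϕ · tan δ = −tan(+52.1°) × tan(+4.532°) = -0.1018, so h₀ = 1.6728 rad = 95.84°.
Daylight = 2h₀/(2π) × 24.00 h = (1.6728/π) × 24.00 = 12.78 h.

12.78 h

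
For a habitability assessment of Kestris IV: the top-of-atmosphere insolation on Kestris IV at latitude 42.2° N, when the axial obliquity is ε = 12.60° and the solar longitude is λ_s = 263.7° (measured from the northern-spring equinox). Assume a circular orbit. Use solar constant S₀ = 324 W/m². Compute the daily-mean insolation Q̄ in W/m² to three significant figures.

Solar declination: sin δ = sin ε · sin λ_s = sin 12.60° × sin 263.7° = -0.21683, so δ = -12.523°.
cos H₀ = −tan(+42.2°) tan(-12.523°) = 0.2014, H₀ = 1.3680 rad.
Bracket: H₀ sin φ sin δ + cos φ cos δ sin H₀ = 1.3680×0.67172×-0.21683 + 0.74080×0.97621×0.97951 = -0.199248 + 0.708358 = 0.509110.
Q̄ = (S₀/π) × [bracket] = (324/π) × 0.509110 = 52.51 W/m².

Q̄ ≈ 52.5 W/m²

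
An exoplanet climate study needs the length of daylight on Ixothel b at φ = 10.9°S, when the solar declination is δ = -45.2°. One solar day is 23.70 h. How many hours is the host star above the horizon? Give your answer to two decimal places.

cos H₀ = −tan φ · tan δ = −tan(-10.9°) × tan(-45.200°) = -0.1939, so H₀ = 1.7660 rad = 101.18°.
Daylight = 2H₀/(2π) × 23.70 h = (1.7660/π) × 23.70 = 13.32 h.

13.32 h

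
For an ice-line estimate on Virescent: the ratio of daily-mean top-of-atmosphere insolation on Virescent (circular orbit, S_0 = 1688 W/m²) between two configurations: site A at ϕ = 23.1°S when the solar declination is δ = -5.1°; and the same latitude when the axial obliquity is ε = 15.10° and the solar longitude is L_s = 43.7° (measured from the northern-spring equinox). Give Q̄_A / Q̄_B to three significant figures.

Q̄_A / Q̄_B ≈ 1.22

— Configuration A (ϕ=-23.1°):
cos h₀ = −tan(-23.1°) tan(-5.100°) = -0.0381, h₀ = 1.6089 rad.
Bracket: h₀ sin ϕ sin δ + cos ϕ cos δ sin h₀ = 1.6089×-0.39234×-0.08889 + 0.91982×0.99604×0.99928 = 0.056111 + 0.915518 = 0.971629.
Q̄ = (S_0/π) × [bracket] = (1688/π) × 0.971629 = 522.06 W/m².
— Configuration B (ϕ=-23.1°):
Solar declination: sin δ = sin ε · sin L_s = sin 15.10° × sin 43.7° = 0.17998, so δ = +10.368°.
cos h₀ = −tan(-23.1°) tan(+10.368°) = 0.0780, h₀ = 1.4927 rad.
Bracket: h₀ sin ϕ sin δ + cos ϕ cos δ sin h₀ = 1.4927×-0.39234×0.17998 + 0.91982×0.98367×0.99695 = -0.105405 + 0.902040 = 0.796635.
Q̄ = (S_0/π) × [bracket] = (1688/π) × 0.796635 = 428.04 W/m².
Ratio Q̄_A / Q̄_B = 522.06 / 428.04 = 1.220.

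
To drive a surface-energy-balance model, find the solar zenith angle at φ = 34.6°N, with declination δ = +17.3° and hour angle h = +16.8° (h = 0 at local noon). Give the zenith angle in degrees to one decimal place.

θ_z = 22.9°

cos θ_z = sin φ sin δ + cos φ cos δ cos h = 0.168862 + 0.752356 = 0.921218.
θ_z = arccos(0.921218) = 22.9°.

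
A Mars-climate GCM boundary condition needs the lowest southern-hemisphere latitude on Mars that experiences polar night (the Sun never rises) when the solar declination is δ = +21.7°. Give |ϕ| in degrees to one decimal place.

|ϕ| = 68.3°

Polar night requires cos h₀ = −tan ϕ tan δ ≥ 1, i.e. tan ϕ tan δ ≤ −1.
The boundary is |tan ϕ| · |tan δ| = 1, so |ϕ| = 90° − |δ| = 90° − 21.7° = 68.3° in the southern hemisphere.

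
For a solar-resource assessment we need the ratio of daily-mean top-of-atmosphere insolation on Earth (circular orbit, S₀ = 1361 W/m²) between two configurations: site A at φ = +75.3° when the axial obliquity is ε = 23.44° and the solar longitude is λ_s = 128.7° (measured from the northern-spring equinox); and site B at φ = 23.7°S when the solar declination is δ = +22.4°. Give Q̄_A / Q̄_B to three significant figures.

— Configuration A (φ=+75.3°):
Solar declination: sin δ = sin ε · sin λ_s = sin 23.44° × sin 128.7° = 0.31045, so δ = +18.086°.
cos H₀ = −tan(+75.3°) tan(+18.086°) = -1.2449 ≤ −1 ⇒ polar day, H₀ = π.
Bracket: H₀ sin φ sin δ + cos φ cos δ sin H₀ = 3.1416×0.96727×0.31045 + 0.25376×0.95059×0.00000 = 0.943388 + 0.000000 = 0.943388.
Q̄ = (S₀/π) × [bracket] = (1361/π) × 0.943388 = 408.69 W/m².
— Configuration B (φ=-23.7°):
cos H₀ = −tan(-23.7°) tan(+22.400°) = 0.1809, H₀ = 1.3889 rad.
Bracket: H₀ sin φ sin δ + cos φ cos δ sin H₀ = 1.3889×-0.40195×0.38107 + 0.91566×0.92455×0.98350 = -0.212739 + 0.832605 = 0.619866.
Q̄ = (S₀/π) × [bracket] = (1361/π) × 0.619866 = 268.54 W/m².
Ratio Q̄_A / Q̄_B = 408.69 / 268.54 = 1.522.

Q̄_A / Q̄_B ≈ 1.52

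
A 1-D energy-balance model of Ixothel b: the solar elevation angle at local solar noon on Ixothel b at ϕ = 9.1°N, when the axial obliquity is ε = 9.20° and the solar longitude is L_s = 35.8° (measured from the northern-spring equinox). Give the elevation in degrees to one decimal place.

Solar declination: sin δ = sin ε · sin L_s = sin 9.20° × sin 35.8° = 0.09352, so δ = +5.366°.
At local noon the hour angle is zero, so the zenith angle equals |ϕ − δ| = |+9.1° − (+5.366°)| = 3.734°.
Elevation = 90° − 3.734° = 86.3°.

86.3°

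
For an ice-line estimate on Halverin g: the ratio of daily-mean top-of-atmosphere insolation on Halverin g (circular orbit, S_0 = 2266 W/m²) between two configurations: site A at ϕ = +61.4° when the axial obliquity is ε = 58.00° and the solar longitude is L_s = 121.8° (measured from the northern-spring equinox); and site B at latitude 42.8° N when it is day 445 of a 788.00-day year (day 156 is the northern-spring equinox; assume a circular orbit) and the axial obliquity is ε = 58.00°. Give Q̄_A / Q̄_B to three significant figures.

— Configuration A (ϕ=+61.4°):
Solar declination: sin δ = sin ε · sin L_s = sin 58.00° × sin 121.8° = 0.72075, so δ = +46.116°.
cos h₀ = −tan(+61.4°) tan(+46.116°) = -1.9070 ≤ −1 ⇒ polar day, h₀ = π.
Bracket: h₀ sin ϕ sin δ + cos ϕ cos δ sin h₀ = 3.1416×0.87798×0.72075 + 0.47869×0.69320×0.00000 = 1.988017 + 0.000000 = 1.988017.
Q̄ = (S_0/π) × [bracket] = (2266/π) × 1.988017 = 1433.9 W/m².
— Configuration B (ϕ=+42.8°):
Solar longitude: L_s = 360° × (445 − 156)/788.00 = 132.030°.
sin δ = sin 58.00° × sin 132.030° = 0.62992, so δ = +39.044°.
cos h₀ = −tan(+42.8°) tan(+39.044°) = -0.7511, h₀ = 2.4205 rad.
Bracket: h₀ sin ϕ sin δ + cos ϕ cos δ sin h₀ = 2.4205×0.67944×0.62992 + 0.73373×0.77666×0.66024 = 1.035957 + 0.376244 = 1.412201.
Q̄ = (S_0/π) × [bracket] = (2266/π) × 1.412201 = 1018.6 W/m².
Ratio Q̄_A / Q̄_B = 1433.9 / 1018.6 = 1.408.

Q̄_A / Q̄_B ≈ 1.41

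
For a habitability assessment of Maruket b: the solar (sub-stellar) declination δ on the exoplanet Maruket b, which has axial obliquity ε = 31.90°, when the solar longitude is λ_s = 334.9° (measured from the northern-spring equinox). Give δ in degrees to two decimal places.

sin δ = sin ε · sin λ_s = sin 31.90° × sin 334.9° = -0.224163.
δ = arcsin(-0.224163) = -12.95°.

δ = -12.95°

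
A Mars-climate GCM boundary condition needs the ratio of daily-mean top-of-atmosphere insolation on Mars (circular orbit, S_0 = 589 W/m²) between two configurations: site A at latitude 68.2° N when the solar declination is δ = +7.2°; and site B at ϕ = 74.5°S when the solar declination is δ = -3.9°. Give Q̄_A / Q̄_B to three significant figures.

— Configuration A (ϕ=+68.2°):
cos h₀ = −tan(+68.2°) tan(+7.200°) = -0.3158, h₀ = 1.8921 rad.
Bracket: h₀ sin ϕ sin δ + cos ϕ cos δ sin h₀ = 1.8921×0.92849×0.12533 + 0.37137×0.99211×0.94881 = 0.220179 + 0.349579 = 0.569758.
Q̄ = (S_0/π) × [bracket] = (589/π) × 0.569758 = 106.82 W/m².
— Configuration B (ϕ=-74.5°):
cos h₀ = −tan(-74.5°) tan(-3.900°) = -0.2458, h₀ = 1.8192 rad.
Bracket: h₀ sin ϕ sin δ + cos ϕ cos δ sin h₀ = 1.8192×-0.96363×-0.06802 + 0.26724×0.99768×0.96931 = 0.119241 + 0.258437 = 0.377678.
Q̄ = (S_0/π) × [bracket] = (589/π) × 0.377678 = 70.809 W/m².
Ratio Q̄_A / Q̄_B = 106.82 / 70.809 = 1.509.

Q̄_A / Q̄_B ≈ 1.51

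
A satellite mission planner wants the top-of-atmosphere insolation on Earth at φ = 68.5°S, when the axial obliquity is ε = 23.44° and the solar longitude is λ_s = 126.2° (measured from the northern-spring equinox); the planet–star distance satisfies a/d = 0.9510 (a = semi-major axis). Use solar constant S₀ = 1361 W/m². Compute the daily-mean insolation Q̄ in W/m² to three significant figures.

Solar declination: sin δ = sin ε · sin λ_s = sin 23.44° × sin 126.2° = 0.32100, so δ = +18.723°.
cos H₀ = −tan(-68.5°) tan(+18.723°) = 0.8604, H₀ = 0.5347 rad.
Bracket: H₀ sin φ sin δ + cos φ cos δ sin H₀ = 0.5347×-0.93042×0.32100 + 0.36650×0.94708×0.50955 = -0.159696 + 0.176867 = 0.017171.
Inverse-square distance factor (a/d)² = 0.9510² = 0.904401.
Q̄ = (S₀/π) × 0.904401 × [bracket] = (1361/π) × 0.904401 × 0.017171 = 6.728 W/m².

Q̄ ≈ 6.73 W/m²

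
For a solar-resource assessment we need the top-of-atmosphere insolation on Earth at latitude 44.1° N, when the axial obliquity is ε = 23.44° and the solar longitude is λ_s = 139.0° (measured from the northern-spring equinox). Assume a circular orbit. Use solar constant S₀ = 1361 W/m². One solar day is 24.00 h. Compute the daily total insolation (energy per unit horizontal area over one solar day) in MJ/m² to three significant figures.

Solar declination: sin δ = sin ε · sin λ_s = sin 23.44° × sin 139.0° = 0.26097, so δ = +15.128°.
cos H₀ = −tan(+44.1°) tan(+15.128°) = -0.2620, H₀ = 1.8359 rad.
Bracket: H₀ sin φ sin δ + cos φ cos δ sin H₀ = 1.8359×0.69591×0.26097 + 0.71813×0.96535×0.96507 = 0.333421 + 0.669032 = 1.002453.
Q̄ = (S₀/π) × [bracket] = (1361/π) × 1.002453 = 434.28 W/m².
Daily total = Q̄ × 24.00 h × 3600 s/h = 434.28 × 24.00 × 3600 / 10⁶ = 37.52 MJ/m².

37.5 MJ/m²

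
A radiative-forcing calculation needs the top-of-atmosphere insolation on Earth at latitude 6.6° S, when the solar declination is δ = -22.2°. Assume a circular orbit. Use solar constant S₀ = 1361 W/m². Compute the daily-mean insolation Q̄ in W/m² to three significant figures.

cos H₀ = −tan(-6.6°) tan(-22.200°) = -0.0472, H₀ = 1.6180 rad.
Bracket: H₀ sin φ sin δ + cos φ cos δ sin H₀ = 1.6180×-0.11494×-0.37784 + 0.99337×0.92587×0.99888 = 0.070268 + 0.918701 = 0.988969.
Q̄ = (S₀/π) × [bracket] = (1361/π) × 0.988969 = 428.4 W/m².

Q̄ ≈ 428 W/m²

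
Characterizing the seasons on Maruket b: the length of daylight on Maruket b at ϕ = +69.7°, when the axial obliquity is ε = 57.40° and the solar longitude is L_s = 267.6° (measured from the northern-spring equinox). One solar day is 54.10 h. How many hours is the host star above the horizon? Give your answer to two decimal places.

Solar declination: sin δ = sin ε · sin L_s = sin 57.40° × sin 267.6° = -0.84171, so δ = -57.321°.
cos h₀ = −tan ϕ · tan δ = 4.2144 ≥ 1, so the host star never rises (polar night) and h₀ = 0.
Daylight = 2h₀/(2π) × 54.10 h = (0.0000/π) × 54.10 = 0.00 h.

0.00 h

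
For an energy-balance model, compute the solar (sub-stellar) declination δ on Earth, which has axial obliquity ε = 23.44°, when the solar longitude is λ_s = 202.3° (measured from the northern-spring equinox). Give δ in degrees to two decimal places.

sin δ = sin ε · sin λ_s = sin 23.44° × sin 202.3° = -0.150943.
δ = arcsin(-0.150943) = -8.68°.

δ = -8.68°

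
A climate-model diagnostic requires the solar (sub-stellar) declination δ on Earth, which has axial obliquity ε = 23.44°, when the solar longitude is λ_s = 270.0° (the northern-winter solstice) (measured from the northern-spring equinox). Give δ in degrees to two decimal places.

δ = -23.44°

sin δ = sin ε · sin λ_s = sin 23.44° × sin 270.0° = -0.397789.
δ = arcsin(-0.397789) = -23.44°.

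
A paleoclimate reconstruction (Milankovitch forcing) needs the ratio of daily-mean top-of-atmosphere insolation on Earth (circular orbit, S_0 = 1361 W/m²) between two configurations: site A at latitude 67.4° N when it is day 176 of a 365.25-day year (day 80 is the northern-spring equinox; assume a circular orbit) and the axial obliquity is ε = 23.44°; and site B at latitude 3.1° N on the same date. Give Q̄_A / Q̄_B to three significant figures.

Q̄_A / Q̄_B ≈ 1.21

— Configuration A (ϕ=+67.4°):
Solar longitude: L_s = 360° × (176 − 80)/365.25 = 94.620°.
sin δ = sin 23.44° × sin 94.620° = 0.39650, so δ = +23.359°.
cos h₀ = −tan(+67.4°) tan(+23.359°) = -1.0376 ≤ −1 ⇒ polar day, h₀ = π.
Bracket: h₀ sin ϕ sin δ + cos ϕ cos δ sin h₀ = 3.1416×0.92321×0.39650 + 0.38430×0.91804×0.00000 = 1.149991 + 0.000000 = 1.149991.
Q̄ = (S_0/π) × [bracket] = (1361/π) × 1.149991 = 498.20 W/m².
— Configuration B (ϕ=+3.1°):
cos h₀ = −tan(+3.1°) tan(+23.359°) = -0.0234, h₀ = 1.5942 rad.
Bracket: h₀ sin ϕ sin δ + cos ϕ cos δ sin h₀ = 1.5942×0.05408×0.39650 + 0.99854×0.91804×0.99973 = 0.034184 + 0.916452 = 0.950636.
Q̄ = (S_0/π) × [bracket] = (1361/π) × 0.950636 = 411.83 W/m².
Ratio Q̄_A / Q̄_B = 498.20 / 411.83 = 1.210.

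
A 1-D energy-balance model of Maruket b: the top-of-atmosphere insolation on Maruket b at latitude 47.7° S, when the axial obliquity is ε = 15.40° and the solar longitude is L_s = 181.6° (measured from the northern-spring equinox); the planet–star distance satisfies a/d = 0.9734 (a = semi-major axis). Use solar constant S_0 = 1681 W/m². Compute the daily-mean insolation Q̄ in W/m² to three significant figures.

Solar declination: sin δ = sin ε · sin L_s = sin 15.40° × sin 181.6° = -0.00741, so δ = -0.425°.
cos h₀ = −tan(-47.7°) tan(-0.425°) = -0.0081, h₀ = 1.5789 rad.
Bracket: h₀ sin ϕ sin δ + cos ϕ cos δ sin h₀ = 1.5789×-0.73963×-0.00741 + 0.67301×0.99997×0.99997 = 0.008653 + 0.672970 = 0.681623.
Inverse-square distance factor (a/d)² = 0.9734² = 0.947508.
Q̄ = (S_0/π) × 0.947508 × [bracket] = (1681/π) × 0.947508 × 0.681623 = 345.6 W/m².

Q̄ ≈ 346 W/m²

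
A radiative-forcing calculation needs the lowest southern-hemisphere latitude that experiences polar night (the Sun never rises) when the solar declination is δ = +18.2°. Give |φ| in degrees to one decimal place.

|φ| = 71.8°

Polar night requires cos H₀ = −tan φ tan δ ≥ 1, i.e. tan φ tan δ ≤ −1.
The boundary is |tan φ| · |tan δ| = 1, so |φ| = 90° − |δ| = 90° − 18.2° = 71.8° in the southern hemisphere.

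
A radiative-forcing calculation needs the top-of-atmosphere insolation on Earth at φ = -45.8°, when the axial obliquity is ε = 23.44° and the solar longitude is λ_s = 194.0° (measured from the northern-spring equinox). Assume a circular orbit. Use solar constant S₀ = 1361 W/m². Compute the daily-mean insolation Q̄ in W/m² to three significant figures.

Q̄ ≈ 349 W/m²

Solar declination: sin δ = sin ε · sin λ_s = sin 23.44° × sin 194.0° = -0.09623, so δ = -5.522°.
cos H₀ = −tan(-45.8°) tan(-5.522°) = -0.0994, H₀ = 1.6704 rad.
Bracket: H₀ sin φ sin δ + cos φ cos δ sin H₀ = 1.6704×-0.71691×-0.09623 + 0.69717×0.99536×0.99505 = 0.115238 + 0.690500 = 0.805738.
Q̄ = (S₀/π) × [bracket] = (1361/π) × 0.805738 = 349.1 W/m².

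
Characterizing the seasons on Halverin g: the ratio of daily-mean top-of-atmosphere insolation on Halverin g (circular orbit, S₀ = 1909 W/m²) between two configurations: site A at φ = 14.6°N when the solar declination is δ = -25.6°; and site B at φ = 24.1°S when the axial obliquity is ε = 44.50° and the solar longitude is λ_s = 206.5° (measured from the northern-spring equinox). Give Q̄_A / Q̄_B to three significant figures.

Q̄_A / Q̄_B ≈ 0.658

— Configuration A (φ=+14.6°):
cos H₀ = −tan(+14.6°) tan(-25.600°) = 0.1248, H₀ = 1.4457 rad.
Bracket: H₀ sin φ sin δ + cos φ cos δ sin H₀ = 1.4457×0.25207×-0.43209 + 0.96771×0.90183×0.99218 = -0.157461 + 0.865885 = 0.708424.
Q̄ = (S₀/π) × [bracket] = (1909/π) × 0.708424 = 430.48 W/m².
— Configuration B (φ=-24.1°):
Solar declination: sin δ = sin ε · sin λ_s = sin 44.50° × sin 206.5° = -0.31274, so δ = -18.225°.
cos H₀ = −tan(-24.1°) tan(-18.225°) = -0.1473, H₀ = 1.7186 rad.
Bracket: H₀ sin φ sin δ + cos φ cos δ sin H₀ = 1.7186×-0.40833×-0.31274 + 0.91283×0.94984×0.98909 = 0.219467 + 0.857583 = 1.077050.
Q̄ = (S₀/π) × [bracket] = (1909/π) × 1.077050 = 654.47 W/m².
Ratio Q̄_A / Q̄_B = 430.48 / 654.47 = 0.6578.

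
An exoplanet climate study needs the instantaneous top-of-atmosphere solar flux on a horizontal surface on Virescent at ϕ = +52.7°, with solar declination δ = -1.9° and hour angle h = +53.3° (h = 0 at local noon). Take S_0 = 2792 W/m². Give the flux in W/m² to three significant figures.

937 W/m²

cos θ_z = sin ϕ sin δ + cos ϕ cos δ cos h = -0.026374 + 0.361955 = 0.335581.
Flux = S_0 · cos θ_z = 2792 × 0.335581 = 936.9 W/m².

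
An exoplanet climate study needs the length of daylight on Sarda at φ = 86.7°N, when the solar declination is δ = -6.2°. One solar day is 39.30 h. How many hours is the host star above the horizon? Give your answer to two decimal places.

cos H₀ = −tan φ · tan δ = 1.8841 ≥ 1, so the host star never rises (polar night) and H₀ = 0.
Daylight = 2H₀/(2π) × 39.30 h = (0.0000/π) × 39.30 = 0.00 h.

0.00 h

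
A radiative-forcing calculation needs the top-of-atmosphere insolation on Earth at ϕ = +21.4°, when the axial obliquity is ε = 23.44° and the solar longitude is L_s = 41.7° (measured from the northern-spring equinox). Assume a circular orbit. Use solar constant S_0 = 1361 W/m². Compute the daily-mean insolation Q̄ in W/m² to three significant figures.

Solar declination: sin δ = sin ε · sin L_s = sin 23.44° × sin 41.7° = 0.26462, so δ = +15.344°.
cos h₀ = −tan(+21.4°) tan(+15.344°) = -0.1075, h₀ = 1.6785 rad.
Bracket: h₀ sin ϕ sin δ + cos ϕ cos δ sin h₀ = 1.6785×0.36488×0.26462 + 0.93106×0.96435×0.99420 = 0.162067 + 0.892660 = 1.054727.
Q̄ = (S_0/π) × [bracket] = (1361/π) × 1.054727 = 456.9 W/m².

Q̄ ≈ 457 W/m²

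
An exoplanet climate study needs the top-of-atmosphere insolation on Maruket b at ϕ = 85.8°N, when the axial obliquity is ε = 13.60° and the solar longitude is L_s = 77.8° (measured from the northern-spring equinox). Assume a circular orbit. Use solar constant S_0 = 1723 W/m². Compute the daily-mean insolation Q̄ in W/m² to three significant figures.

Q̄ ≈ 395 W/m²

Solar declination: sin δ = sin ε · sin L_s = sin 13.60° × sin 77.8° = 0.22983, so δ = +13.287°.
cos h₀ = −tan(+85.8°) tan(+13.287°) = -3.2158 ≤ −1 ⇒ polar day, h₀ = π.
Bracket: h₀ sin ϕ sin δ + cos ϕ cos δ sin h₀ = 3.1416×0.99731×0.22983 + 0.07324×0.97323×0.00000 = 0.720092 + 0.000000 = 0.720092.
Q̄ = (S_0/π) × [bracket] = (1723/π) × 0.720092 = 394.9 W/m².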